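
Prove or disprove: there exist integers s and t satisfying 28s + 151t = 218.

28 and 151 are coprime, so 28s + 151t ranges over all of ℤ.
Run the Euclidean algorithm on 151 and 28: 151 = 5·28 + 11, 28 = 2·11 + 6, 11 = 1·6 + 5, 6 = 1·5 + 1, 5 = 5·1 + 0.
Working back up the chain: 1 = 6 − 1·5 = 6 − (11 − 1·6) = −11 + 2·6 = −11 + 2·(28 − 2·11) = 2·28 − 5·11 = 2·28 − 5·(151 − 5·28) = −5·151 + 27·28. So 28·27 + 151·(-5) = 1.
Scaling by 218 gives the particular solution (s, t) = (5886, -1090).
Shifting by a multiple of (151, −28) keeps it a solution: s = 5886 − 38·151 = 148, t = -1090 + 38·28 = -26.
Check: 28·148 + 151·(-26) = 4144 − 3926 = 218. ✓

s = 148, t = -26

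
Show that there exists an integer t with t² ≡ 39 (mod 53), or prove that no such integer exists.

No, no such integer exists.

53 is prime, so by Euler's criterion 39 is a square mod 53 iff 39^((53−1)/2) = 39^26 ≡ 1 (mod 53).
Squaring successively (mod 53): 39^2 = 1521 ≡ 37; 39^4 ≡ 37² = 1369 ≡ 44; 39^8 ≡ 44² = 1936 ≡ 28; 39^16 ≡ 28² = 784 ≡ 42.
Since 26 = 16 + 8 + 2, 39^26 ≡ 42 · 28 · 37; multiplying out mod 53: 42·28 = 1176 ≡ 10, then 10·37 = 370 ≡ 52. Thus 39^26 ≡ 52 ≡ −1 (mod 53).
The value −1 means 39 is a non-residue modulo 53, so t² ≡ 39 (mod 53) is impossible.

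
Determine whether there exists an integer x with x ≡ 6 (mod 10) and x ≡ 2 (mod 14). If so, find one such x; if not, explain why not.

x = 16

The moduli are not coprime: gcd(10, 14) = 2. Compatibility requires 2 ∣ (2 − 6) = -4, which holds, so solutions exist.
List candidates x ≡ 6 (mod 10): 6, 16. Modulo 14 these are 6, 2; 16 gives 2 as required.
Check: 16 mod 10 = 6, 16 mod 14 = 2. ✓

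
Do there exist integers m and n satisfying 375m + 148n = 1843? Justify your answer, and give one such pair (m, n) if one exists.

m = 117, n = -284

Since gcd(375, 148) = 1, every integer is an integer combination of 375 and 148.
Euclidean algorithm: 375 = 2·148 + 79, 148 = 1·79 + 69, 79 = 1·69 + 10, 69 = 6·10 + 9, 10 = 1·9 + 1, 9 = 9·1 + 0.
Working back up the chain: 1 = 10 − 1·9 = 10 − (69 − 6·10) = −69 + 7·10 = −69 + 7·(79 − 1·69) = 7·79 − 8·69 = 7·79 − 8·(148 − 1·79) = −8·148 + 15·79 = −8·148 + 15·(375 − 2·148) = 15·375 − 38·148. So 375·15 + 148·(-38) = 1.
Multiplying through by 1843: m = 15·1843 = 27645, n = (-38)·1843 = -70034 is a solution.
The general solution is m = 27645 + 148k, n = -70034 − 375k; taking k = -186 gives the smaller pair m = 117, n = -284.
Check: 375·117 + 148·(-284) = 43875 − 42032 = 1843. ✓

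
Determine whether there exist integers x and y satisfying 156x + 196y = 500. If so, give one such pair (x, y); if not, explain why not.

x = 12, y = -7

Since gcd(156, 196) = 4 and 500 = 4·125, Bézout's identity guarantees a solution.
Dividing through by 4 reduces the equation to 39x + 49y = 125.
Dividing repeatedly: 49 = 1·39 + 10, 39 = 3·10 + 9, 10 = 1·9 + 1, 9 = 9·1 + 0.
Unwinding: 1 = 10 − 1·9 = 10 − (39 − 3·10) = −39 + 4·10 = −39 + 4·(49 − 1·39) = 4·49 − 5·39, i.e. 39·(-5) + 49·4 = 1.
Times 125: 39·(-625) + 49·500 = 125, so (-625, 500) solves it.
Adding 13·49 to x and subtracting 13·39 from y gives the tidier solution (12, -7).
Check: 156·12 + 196·(-7) = 1872 − 1372 = 500. ✓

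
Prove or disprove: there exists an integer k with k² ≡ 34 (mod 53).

There is no such integer.

53 is prime, so by Euler's criterion 34 is a square mod 53 iff 34^((53−1)/2) = 34^26 ≡ 1 (mod 53).
Squaring successively (mod 53): 34^2 = 1156 ≡ 43; 34^4 ≡ 43² = 1849 ≡ 47; 34^8 ≡ 47² = 2209 ≡ 36; 34^16 ≡ 36² = 1296 ≡ 24.
Since 26 = 16 + 8 + 2, 34^26 ≡ 24 · 36 · 43; multiplying out mod 53: 24·36 = 864 ≡ 16, then 16·43 = 688 ≡ 52. Thus 34^26 ≡ 52 ≡ −1 (mod 53).
By Euler's criterion 34 is a quadratic non-residue mod 53: no k satisfies k² ≡ 34 (mod 53).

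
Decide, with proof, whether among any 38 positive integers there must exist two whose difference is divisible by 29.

True.

Each integer lies in one of the 29 residue classes modulo 29.
Since 38 > 29, two of the 38 integers must share a residue class by the pigeonhole principle; call them a and b.
Then a ≡ b (mod 29), i.e. 29 ∣ (a − b).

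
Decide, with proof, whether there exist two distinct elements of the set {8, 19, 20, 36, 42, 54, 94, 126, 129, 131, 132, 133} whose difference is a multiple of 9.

Both 36 and 54 leave remainder 0 on division by 9; their difference 18 = 2·9 is a multiple of 9.

36 and 54 are such a pair.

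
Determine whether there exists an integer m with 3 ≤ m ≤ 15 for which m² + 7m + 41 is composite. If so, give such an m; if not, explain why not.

At m = 6: 6² + 7·6 + 41 = 119 = 7·17, which is composite.

m = 6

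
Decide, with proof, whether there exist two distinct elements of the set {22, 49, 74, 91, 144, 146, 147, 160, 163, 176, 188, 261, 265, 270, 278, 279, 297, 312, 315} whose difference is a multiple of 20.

Residues mod 20: 22↦2, 49↦9, 74↦14, 91↦11, 144↦4, 146↦6, 147↦7, 160↦0, 163↦3, 176↦16, 188↦8, 261↦1, 265↦5, 270↦10, 278↦18, 279↦19, 297↦17, 312↦12, 315↦15.
All 19 residues are distinct, so no two elements differ by a multiple of 20.

There is no such pair.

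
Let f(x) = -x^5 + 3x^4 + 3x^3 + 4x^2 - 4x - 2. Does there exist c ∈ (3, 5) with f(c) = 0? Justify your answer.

Yes, f has a root in the interval.

f(3) = 103 and f(5) = -797, which have opposite signs.
f is continuous everywhere (it is a polynomial), in particular on [3, 5].
By the Intermediate Value Theorem f must vanish at some point of (3, 5).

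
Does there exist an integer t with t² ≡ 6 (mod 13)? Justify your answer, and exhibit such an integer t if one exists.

No, no such integer exists.

Squares mod 13 repeat after t = 6 (as (−t)² = t²); for t = 0..6 they are 0, 1, 4, 9, 3, 12, 10.
The set of squares mod 13 is therefore {0, 1, 3, 4, 9, 10, 12}, which does not contain 6.
Hence no integer t has t² ≡ 6 (mod 13).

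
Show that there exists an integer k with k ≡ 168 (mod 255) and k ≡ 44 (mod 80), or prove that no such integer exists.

No such integer exists.

Both moduli are multiples of 5 = gcd(255, 80), so any solution would satisfy k ≡ 168 and k ≡ 44 modulo 5 simultaneously.
These are incompatible: 168 − 44 = 124 is not divisible by 5.
Hence the system has no solution.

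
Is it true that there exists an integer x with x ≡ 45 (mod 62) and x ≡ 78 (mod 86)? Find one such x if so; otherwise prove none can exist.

There is no such integer.

gcd(62, 86) = 2. If x ≡ 45 (mod 62) and x ≡ 78 (mod 86), then x ≡ 45 (mod 2) and x ≡ 78 (mod 2).
But 45 mod 2 = 1 while 78 mod 2 = 0, a contradiction.
Therefore no such x exists.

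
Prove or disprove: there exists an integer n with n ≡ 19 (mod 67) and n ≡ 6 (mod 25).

n = 756

gcd(67, 25) = 1, so the Chinese Remainder Theorem guarantees exactly one residue class mod 1675 satisfying both.
Any solution of the first congruence is n = 19 + 67t; substituting into the second, 67t ≡ 6 − 19 ≡ 12 (mod 25).
67 ≡ 17 (mod 25), so this reads 17t ≡ 12 (mod 25). Note 17·3 = 51 ≡ 1 (mod 25) (as 51 − 1 = 2·25), so 17⁻¹ ≡ 3.
Multiplying by 3: t ≡ 3·12 = 36 ≡ 11 (mod 25).
Taking t = 11 gives n = 19 + 67·11 = 756.
Verify: 756 = 11·67 + 19 and 756 = 30·25 + 6. ✓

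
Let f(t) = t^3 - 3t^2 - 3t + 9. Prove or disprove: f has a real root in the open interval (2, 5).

f(2) = -1 and f(5) = 44, which have opposite signs.
Since f is a polynomial it is continuous on [2, 5].
By the Intermediate Value Theorem f must vanish at some point of (2, 5).

Yes, f has a root in the interval.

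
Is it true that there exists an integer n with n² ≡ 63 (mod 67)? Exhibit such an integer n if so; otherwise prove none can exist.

67 is prime, so by Euler's criterion 63 is a square mod 67 iff 63^((67−1)/2) = 63^33 ≡ 1 (mod 67).
Repeated squaring mod 67: 63^2 = 3969 ≡ 16; 63^4 ≡ 16² = 256 ≡ 55; 63^8 ≡ 55² = 3025 ≡ 10; 63^16 ≡ 10² = 100 ≡ 33; 63^32 ≡ 33² = 1089 ≡ 17.
Since 33 = 32 + 1, 63^33 ≡ 17 · 63; multiplying out mod 67: 17·63 = 1071 ≡ 66. Thus 63^33 ≡ 66 ≡ −1 (mod 67).
The value −1 means 63 is a non-residue modulo 67, so n² ≡ 63 (mod 67) is impossible.

There is no such integer.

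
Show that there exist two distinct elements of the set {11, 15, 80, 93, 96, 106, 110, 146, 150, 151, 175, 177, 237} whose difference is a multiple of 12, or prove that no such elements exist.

93 and 177 are such a pair.

Both 93 and 177 leave remainder 9 on division by 12; their difference 84 = 7·12 is a multiple of 12.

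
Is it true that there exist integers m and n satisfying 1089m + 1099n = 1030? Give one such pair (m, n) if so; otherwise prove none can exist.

1089 and 1099 are coprime, so 1089m + 1099n ranges over all of ℤ.
Euclidean algorithm: 1099 = 1·1089 + 10, 1089 = 108·10 + 9, 10 = 1·9 + 1, 9 = 9·1 + 0.
Unwinding: 1 = 10 − 1·9 = 10 − (1089 − 108·10) = −1089 + 109·10 = −1089 + 109·(1099 − 1·1089) = 109·1099 − 110·1089, i.e. 1089·(-110) + 1099·109 = 1.
Multiplying through by 1030: m = (-110)·1030 = -113300, n = 109·1030 = 112270 is a solution.
Adding 104·1099 to m and subtracting 104·1089 from n gives the tidier solution (996, -986).
Check: 1089·996 + 1099·(-986) = 1084644 − 1083614 = 1030. ✓

m = 996, n = -986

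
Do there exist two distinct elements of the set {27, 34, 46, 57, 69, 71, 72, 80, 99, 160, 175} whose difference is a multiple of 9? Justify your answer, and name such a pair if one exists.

Yes: 27 and 72.

27 mod 9 = 0 and 72 mod 9 = 0, so 72 − 27 = 45 = 5·9.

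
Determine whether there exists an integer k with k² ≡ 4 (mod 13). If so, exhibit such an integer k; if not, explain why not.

k = 11

Take k = 11. Then 11² = 121 = 9·13 + 4, so 11² ≡ 4 (mod 13).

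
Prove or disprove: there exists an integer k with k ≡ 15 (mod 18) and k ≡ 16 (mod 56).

Reduce both congruences modulo 2, which divides 18 and 56: they say k ≡ 15 (mod 2) and k ≡ 16 (mod 2).
However 15 ≡ 1 and 16 ≡ 0 (mod 2), and 1 ≠ 0.
So no integer satisfies both congruences.

No, no such integer exists.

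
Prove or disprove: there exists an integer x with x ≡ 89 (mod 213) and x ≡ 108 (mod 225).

Both moduli are multiples of 3 = gcd(213, 225), so any solution would satisfy x ≡ 89 and x ≡ 108 modulo 3 simultaneously.
These are incompatible: 89 − 108 = -19 is not divisible by 3.
Hence the system has no solution.

No such integer exists.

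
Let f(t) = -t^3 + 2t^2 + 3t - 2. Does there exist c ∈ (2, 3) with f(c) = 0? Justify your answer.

Such a root exists.

f(2) = 4 and f(3) = -2, which have opposite signs.
Since f is a polynomial it is continuous on [2, 3].
So by the Intermediate Value Theorem there is a c strictly between 2 and 3 with f(c) = 0.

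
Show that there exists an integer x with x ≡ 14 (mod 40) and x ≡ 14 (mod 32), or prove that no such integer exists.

x = 14

Here gcd(40, 32) = 8, and both 14 and 14 leave remainder 6 mod 8, so the system is consistent.
The smallest candidate x = 14 works directly: 14 ≡ 14 (mod 32).
Check: 14 mod 40 = 14, 14 mod 32 = 14. ✓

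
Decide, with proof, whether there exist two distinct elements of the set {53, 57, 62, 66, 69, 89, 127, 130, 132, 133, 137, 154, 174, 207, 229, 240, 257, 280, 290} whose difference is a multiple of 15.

Yes: 57 and 132.

Reduce each element mod 15: 53↦8, 57↦12, 62↦2, 66↦6, 69↦9, 89↦14, 127↦7, 130↦10, 132↦12, 133↦13, 137↦2, 154↦4, 174↦9, 207↦12, 229↦4, 240↦0, 257↦2, 280↦10, 290↦5. The residue 12 repeats (at 57 and 132), and 132 − 57 = 75 = 5·15.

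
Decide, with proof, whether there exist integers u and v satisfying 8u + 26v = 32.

Since gcd(8, 26) = 2 and 32 = 2·16, Bézout's identity guarantees a solution.
Dividing through by 2 reduces the equation to 4u + 13v = 16.
Run the Euclidean algorithm on 13 and 4: 13 = 3·4 + 1, 4 = 4·1 + 0.
Unwinding: 1 = 13 − 3·4, i.e. 4·(-3) + 13·1 = 1.
Times 16: 4·(-48) + 13·16 = 16, so (-48, 16) solves it.
Adding 4·13 to u and subtracting 4·4 from v gives the tidier solution (4, 0).
Indeed 8·4 + 26·0 = 32 + 0 = 32.

u = 4, v = 0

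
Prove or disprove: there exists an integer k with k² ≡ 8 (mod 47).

k = 33 works: 33² = 1089, and 1089 − 8 = 1081 = 23·47.

k = 33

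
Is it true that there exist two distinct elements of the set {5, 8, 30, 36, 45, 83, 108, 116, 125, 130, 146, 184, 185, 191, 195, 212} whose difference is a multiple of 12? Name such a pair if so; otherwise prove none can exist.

Reduce each element mod 12: 5↦5, 8↦8, 30↦6, 36↦0, 45↦9, 83↦11, 108↦0, 116↦8, 125↦5, 130↦10, 146↦2, 184↦4, 185↦5, 191↦11, 195↦3, 212↦8. The residue 5 repeats (at 5 and 125), and 125 − 5 = 120 = 10·12.

The pair (5, 125) works.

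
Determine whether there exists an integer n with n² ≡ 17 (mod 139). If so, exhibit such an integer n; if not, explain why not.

139 is prime, so by Euler's criterion 17 is a square mod 139 iff 17^((139−1)/2) = 17^69 ≡ 1 (mod 139).
Squaring successively (mod 139): 17^2 = 289 ≡ 11; 17^4 ≡ 11² = 121 ≡ 121; 17^8 ≡ 121² = 14641 ≡ 46; 17^16 ≡ 46² = 2116 ≡ 31; 17^32 ≡ 31² = 961 ≡ 127; 17^64 ≡ 127² = 16129 ≡ 5.
Since 69 = 64 + 4 + 1, 17^69 ≡ 5 · 121 · 17; multiplying out mod 139: 5·121 = 605 ≡ 49, then 49·17 = 833 ≡ 138. Thus 17^69 ≡ 138 ≡ −1 (mod 139).
By Euler's criterion 17 is a quadratic non-residue mod 139: no n satisfies n² ≡ 17 (mod 139).

There is no such integer.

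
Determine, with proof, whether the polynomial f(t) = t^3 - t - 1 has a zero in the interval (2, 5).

f(2) = 5 and f(5) = 119, both positive, so a sign-change argument is unavailable; we show f keeps this sign on the whole interval.
Substitute t = 2 + u, where 0 < u < 3 on the interval. Expanding, f(2 + u) = u^3 + 6u^2 + 11u + 5.
All 4 nonzero coefficients of this polynomial in u are positive; hence for u > 0 the value is a sum of positive terms (the constant 5 among them).
So f is strictly positive on (2, 5); no root exists in the interval.

No such root exists.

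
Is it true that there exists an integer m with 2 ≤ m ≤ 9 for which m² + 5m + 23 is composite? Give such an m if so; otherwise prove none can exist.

There is no such integer m in that range.

The values for m = 2, 3, …, 9 are 37, 47, 59, 73, 89, 107, 127, 149, and each of these is prime.
So no value in the range makes the expression composite.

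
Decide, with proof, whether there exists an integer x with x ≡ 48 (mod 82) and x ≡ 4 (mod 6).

x = 130

gcd(82, 6) = 2. A simultaneous solution exists iff 48 ≡ 4 (mod 2); here 48 mod 2 = 0 = 4 mod 2, so it does.
List candidates x ≡ 48 (mod 82): 48, 130. Modulo 6 these are 0, 4; 130 gives 4 as required.
Indeed 130 ≡ 48 (mod 82) and 130 ≡ 4 (mod 6).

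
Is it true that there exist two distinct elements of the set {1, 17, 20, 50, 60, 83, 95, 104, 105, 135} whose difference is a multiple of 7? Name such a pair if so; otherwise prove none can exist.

Reduce each element mod 7: 1↦1, 17↦3, 20↦6, 50↦1, 60↦4, 83↦6, 95↦4, 104↦6, 105↦0, 135↦2. The residue 1 repeats (at 1 and 50), and 50 − 1 = 49 = 7·7.

1 and 50 are such a pair.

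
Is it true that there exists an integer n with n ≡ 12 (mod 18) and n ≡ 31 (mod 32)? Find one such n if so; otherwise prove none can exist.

gcd(18, 32) = 2. If n ≡ 12 (mod 18) and n ≡ 31 (mod 32), then n ≡ 12 (mod 2) and n ≡ 31 (mod 2).
However 12 ≡ 0 and 31 ≡ 1 (mod 2), and 0 ≠ 1.
Hence the system has no solution.

No such integer exists.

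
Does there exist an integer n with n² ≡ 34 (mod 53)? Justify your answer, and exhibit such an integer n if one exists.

There is no such integer.

53 is prime, so by Euler's criterion 34 is a square mod 53 iff 34^((53−1)/2) = 34^26 ≡ 1 (mod 53).
Squaring successively (mod 53): 34^2 = 1156 ≡ 43; 34^4 ≡ 43² = 1849 ≡ 47; 34^8 ≡ 47² = 2209 ≡ 36; 34^16 ≡ 36² = 1296 ≡ 24.
Since 26 = 16 + 8 + 2, 34^26 ≡ 24 · 36 · 43; multiplying out mod 53: 24·36 = 864 ≡ 16, then 16·43 = 688 ≡ 52. Thus 34^26 ≡ 52 ≡ −1 (mod 53).
The value −1 means 34 is a non-residue modulo 53, so n² ≡ 34 (mod 53) is impossible.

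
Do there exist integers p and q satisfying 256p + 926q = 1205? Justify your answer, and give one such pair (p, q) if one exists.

Both 256 and 926 are divisible by gcd(256, 926) = 2, hence so is any combination 256p + 926q.
But 1205 is not a multiple of 2 (it leaves remainder 1).
Therefore 256p + 926q = 1205 has no solution in integers.

No, no such integers exist.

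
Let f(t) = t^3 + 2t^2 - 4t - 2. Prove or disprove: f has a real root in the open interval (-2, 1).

Yes, f has a root in the interval.

f(-2) = 6 and f(1) = -3, which have opposite signs.
f is continuous everywhere (it is a polynomial), in particular on [-2, 1].
By the Intermediate Value Theorem f must vanish at some point of (-2, 1).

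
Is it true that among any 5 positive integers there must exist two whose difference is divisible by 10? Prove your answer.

Consider the 5 integers 38, 39, …, 42. They lie in distinct residue classes modulo 10, since 5 ≤ 10.
Any two of them differ by at most 4 < 10 and by at least 1, so no difference is a multiple of 10.

No, the set {38, 39, 40, 41, 42} is a counterexample.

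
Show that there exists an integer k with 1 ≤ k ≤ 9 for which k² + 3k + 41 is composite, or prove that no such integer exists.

k = 6

At k = 6: 6² + 3·6 + 41 = 95 = 5·19, which is composite.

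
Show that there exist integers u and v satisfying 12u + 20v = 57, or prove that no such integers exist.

gcd(12, 20) = 4, so every integer of the form 12u + 20v is a multiple of 4.
But 57 = 4·14 + 1, so 4 ∤ 57.
Therefore 12u + 20v = 57 has no solution in integers.

There are no such integers.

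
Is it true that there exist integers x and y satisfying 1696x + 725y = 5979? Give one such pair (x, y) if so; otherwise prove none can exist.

1696 and 725 are coprime, so 1696x + 725y ranges over all of ℤ.
Euclidean algorithm: 1696 = 2·725 + 246, 725 = 2·246 + 233, 246 = 1·233 + 13, 233 = 17·13 + 12, 13 = 1·12 + 1, 12 = 12·1 + 0.
Unwinding: 1 = 13 − 1·12 = 13 − (233 − 17·13) = −233 + 18·13 = −233 + 18·(246 − 1·233) = 18·246 − 19·233 = 18·246 − 19·(725 − 2·246) = −19·725 + 56·246 = −19·725 + 56·(1696 − 2·725) = 56·1696 − 131·725, i.e. 1696·56 + 725·(-131) = 1.
Multiplying through by 5979: x = 56·5979 = 334824, y = (-131)·5979 = -783249 is a solution.
The general solution is x = 334824 + 725k, y = -783249 − 1696k; taking k = -461 gives the smaller pair x = 599, y = -1393.
Indeed 1696·599 + 725·(-1393) = 1015904 − 1009925 = 5979.

x = 599, y = -1393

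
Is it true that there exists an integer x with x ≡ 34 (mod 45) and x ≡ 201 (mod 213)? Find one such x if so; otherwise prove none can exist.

There is no such integer.

Both moduli are multiples of 3 = gcd(45, 213), so any solution would satisfy x ≡ 34 and x ≡ 201 modulo 3 simultaneously.
These are incompatible: 34 − 201 = -167 is not divisible by 3.
Hence the system has no solution.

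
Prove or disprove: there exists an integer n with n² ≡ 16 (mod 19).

Take n = 15. Then 15² = 225 = 11·19 + 16, so 15² ≡ 16 (mod 19).

n = 15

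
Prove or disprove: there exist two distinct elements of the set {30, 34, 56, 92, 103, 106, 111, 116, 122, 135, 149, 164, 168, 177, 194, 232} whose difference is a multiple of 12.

Both 34 and 106 leave remainder 10 on division by 12; their difference 72 = 6·12 is a multiple of 12.

Yes: 34 and 106.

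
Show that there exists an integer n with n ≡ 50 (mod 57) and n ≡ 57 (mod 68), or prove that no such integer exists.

n = 3185

gcd(57, 68) = 1, so the Chinese Remainder Theorem guarantees exactly one residue class mod 3876 satisfying both.
Any solution of the first congruence is n = 50 + 57t; substituting into the second, 57t ≡ 57 − 50 ≡ 7 (mod 68).
Invert 57 mod 68 by the Euclidean algorithm: 68 = 1·57 + 11, 57 = 5·11 + 2, 11 = 5·2 + 1, 2 = 2·1 + 0; back-substituting, 1 = 11 − 5·2 = 11 − 5·(57 − 5·11) = −5·57 + 26·11 = −5·57 + 26·(68 − 1·57) = 26·68 − 31·57. Hence 57·(-31) ≡ 1, so 57⁻¹ ≡ -31 ≡ 37 (mod 68).
Multiplying by 37: t ≡ 37·7 = 259 ≡ 55 (mod 68).
Taking t = 55 gives n = 50 + 57·55 = 3185.
Indeed 3185 ≡ 50 (mod 57) and 3185 ≡ 57 (mod 68).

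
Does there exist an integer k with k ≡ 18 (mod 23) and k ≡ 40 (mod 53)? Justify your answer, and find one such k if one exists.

The moduli 23 and 53 are coprime, so by the Chinese Remainder Theorem a unique solution modulo 1219 exists.
Any solution of the first congruence is k = 18 + 23t; substituting into the second, 23t ≡ 40 − 18 ≡ 22 (mod 53).
Since 23·30 = 690 = 13·53 + 1, the inverse of 23 mod 53 is 30.
Multiplying by 30: t ≡ 30·22 = 660 ≡ 24 (mod 53).
With t = 24: k = 18 + 23·24 = 570.
Check: 570 mod 23 = 18, 570 mod 53 = 40. ✓

k = 570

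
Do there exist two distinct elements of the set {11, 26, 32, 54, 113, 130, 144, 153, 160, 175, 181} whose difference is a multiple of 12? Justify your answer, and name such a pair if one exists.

There is no such pair.

Residues mod 12: 11↦11, 26↦2, 32↦8, 54↦6, 113↦5, 130↦10, 144↦0, 153↦9, 160↦4, 175↦7, 181↦1.
All 11 residues are distinct, so no two elements differ by a multiple of 12.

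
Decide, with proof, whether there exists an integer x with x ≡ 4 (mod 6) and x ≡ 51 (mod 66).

Reduce both congruences modulo 6, which divides 6 and 66: they say x ≡ 4 (mod 6) and x ≡ 51 (mod 6).
These are incompatible: 4 − 51 = -47 is not divisible by 6.
So no integer satisfies both congruences.

No, no such integer exists.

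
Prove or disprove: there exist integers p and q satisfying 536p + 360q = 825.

No such integers exist.

Any value of 536p + 360q is a multiple of gcd(536, 360) = 8.
But 825 = 8·103 + 1, so 8 ∤ 825.
Hence no integers p, q satisfy the equation.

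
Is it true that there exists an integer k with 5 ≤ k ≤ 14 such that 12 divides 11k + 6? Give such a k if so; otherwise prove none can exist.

k = 6 works, since 11·6 + 6 = 72 = 6·12.

k = 6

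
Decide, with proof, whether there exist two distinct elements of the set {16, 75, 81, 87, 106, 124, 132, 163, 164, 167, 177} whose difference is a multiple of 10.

Reduce each element mod 10: 16↦6, 75↦5, 81↦1, 87↦7, 106↦6, 124↦4, 132↦2, 163↦3, 164↦4, 167↦7, 177↦7. The residue 6 repeats (at 16 and 106), and 106 − 16 = 90 = 9·10.

16 and 106 are such a pair.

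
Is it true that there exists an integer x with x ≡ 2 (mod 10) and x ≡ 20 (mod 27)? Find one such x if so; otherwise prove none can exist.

x = 182

gcd(10, 27) = 1, so the Chinese Remainder Theorem guarantees exactly one residue class mod 270 satisfying both.
Any solution of the first congruence is x = 2 + 10t; substituting into the second, 10t ≡ 20 − 2 ≡ 18 (mod 27).
To invert 10 modulo 27: 27 = 2·10 + 7, 10 = 1·7 + 3, 7 = 2·3 + 1, 3 = 3·1 + 0, and unwinding, 1 = 7 − 2·3 = 7 − 2·(10 − 1·7) = −2·10 + 3·7 = −2·10 + 3·(27 − 2·10) = 3·27 − 8·10. Thus 10⁻¹ ≡ -8 ≡ 19 (mod 27).
Multiplying by 19: t ≡ 19·18 = 342 ≡ 18 (mod 27).
Taking t = 18 gives x = 2 + 10·18 = 182.
Indeed 182 ≡ 2 (mod 10) and 182 ≡ 20 (mod 27).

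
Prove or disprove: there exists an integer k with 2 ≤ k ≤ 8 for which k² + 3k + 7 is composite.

At k = 3: 3² + 3·3 + 7 = 25 = 5·5, which is composite.

k = 3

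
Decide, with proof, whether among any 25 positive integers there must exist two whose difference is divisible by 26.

Consider the 25 integers 101, 102, …, 125. They lie in distinct residue classes modulo 26, since 25 ≤ 26.
No two share a residue, so no pair has difference divisible by 26; the claim fails for this set.

No, the set {101, 102, 103, 104, 105, 106, 107, 108, 109, 110, 111, 112, 113, 114, 115, 116, 117, 118, 119, 120, 121, 122, 123, 124, 125} is a counterexample.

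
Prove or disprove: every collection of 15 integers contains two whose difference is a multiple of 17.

No, the set {30, 31, 32, 33, 34, 35, 36, 37, 38, 39, 40, 41, 42, 43, 44} is a counterexample.

Try 15 consecutive integers, 30, 31, …, 44. Their remainders mod 17 are 13, 14, 15, 16, 0, 1, 2, 3, 4, 5, 6, 7, 8, 9, 10 — pairwise different, as any 15 ≤ 17 consecutive integers have distinct residues.
The differences between them range over 1, …, 14, none of which is divisible by 17.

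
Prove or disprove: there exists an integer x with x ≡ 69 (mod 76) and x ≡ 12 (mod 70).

There is no such integer.

Both moduli are multiples of 2 = gcd(76, 70), so any solution would satisfy x ≡ 69 and x ≡ 12 modulo 2 simultaneously.
But 69 mod 2 = 1 while 12 mod 2 = 0, a contradiction.
So no integer satisfies both congruences.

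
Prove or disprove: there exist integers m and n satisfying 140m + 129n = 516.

m = 0, n = 4

Since gcd(140, 129) = 1, every integer is an integer combination of 140 and 129.
Run the Euclidean algorithm on 140 and 129: 140 = 1·129 + 11, 129 = 11·11 + 8, 11 = 1·8 + 3, 8 = 2·3 + 2, 3 = 1·2 + 1, 2 = 2·1 + 0.
Back-substituting, 1 = 3 − 1·2 = 3 − (8 − 2·3) = −8 + 3·3 = −8 + 3·(11 − 1·8) = 3·11 − 4·8 = 3·11 − 4·(129 − 11·11) = −4·129 + 47·11 = −4·129 + 47·(140 − 1·129) = 47·140 − 51·129; that is, 140·47 + 129·(-51) = 1.
Times 516: 140·24252 + 129·(-26316) = 516, so (24252, -26316) solves it.
The general solution is m = 24252 + 129k, n = -26316 − 140k; taking k = -188 gives the smaller pair m = 0, n = 4.
Indeed 140·0 + 129·4 = 0 + 516 = 516.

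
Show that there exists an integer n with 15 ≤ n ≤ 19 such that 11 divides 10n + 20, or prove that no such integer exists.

For n = 15, 16, …, 19 the values of 10n + 20 modulo 11 are 5, 4, 3, 2, 1 respectively.
The residue 0 does not occur, so no n in [15, 19] makes 10n + 20 a multiple of 11.

No, no such integer n in that range exists.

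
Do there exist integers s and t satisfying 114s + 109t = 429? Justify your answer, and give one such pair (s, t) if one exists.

114 and 109 are coprime, so 114s + 109t ranges over all of ℤ.
Dividing repeatedly: 114 = 1·109 + 5, 109 = 21·5 + 4, 5 = 1·4 + 1, 4 = 4·1 + 0.
Unwinding: 1 = 5 − 1·4 = 5 − (109 − 21·5) = −109 + 22·5 = −109 + 22·(114 − 1·109) = 22·114 − 23·109, i.e. 114·22 + 109·(-23) = 1.
Scaling by 429 gives the particular solution (s, t) = (9438, -9867).
Shifting by a multiple of (109, −114) keeps it a solution: s = 9438 − 86·109 = 64, t = -9867 + 86·114 = -63.
Check: 114·64 + 109·(-63) = 7296 − 6867 = 429. ✓

s = 64, t = -63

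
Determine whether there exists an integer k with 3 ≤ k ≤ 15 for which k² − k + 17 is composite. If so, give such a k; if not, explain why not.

The values for k = 3, 4, …, 15 are 23, 29, 37, 47, 59, 73, 89, 107, 127, 149, 173, 199, 227, and each of these is prime.
So no value in the range makes the expression composite.

There is no such integer k in that range.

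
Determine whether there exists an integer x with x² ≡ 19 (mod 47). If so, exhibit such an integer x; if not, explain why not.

Apply Euler's criterion with the prime 47: 19 is a quadratic residue iff 19^23 ≡ 1 (mod 47), and a non-residue iff it is ≡ −1.
Repeated squaring mod 47: 19^2 = 361 ≡ 32; 19^4 ≡ 32² = 1024 ≡ 37; 19^8 ≡ 37² = 1369 ≡ 6; 19^16 ≡ 6² = 36 ≡ 36.
Since 23 = 16 + 4 + 2 + 1, 19^23 ≡ 36 · 37 · 32 · 19; multiplying out mod 47: 36·37 = 1332 ≡ 16, then 16·32 = 512 ≡ 42, then 42·19 = 798 ≡ 46. Thus 19^23 ≡ 46 ≡ −1 (mod 47).
The value −1 means 19 is a non-residue modulo 47, so x² ≡ 19 (mod 47) is impossible.

No such integer exists.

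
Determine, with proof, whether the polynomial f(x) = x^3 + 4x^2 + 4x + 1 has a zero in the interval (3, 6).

No such root exists.

The endpoint values f(3) = 76 and f(6) = 385 are both positive. Claim: f(x) > 0 for every x in (3, 6).
Substitute x = 3 + u, where 0 < u < 3 on the interval. Expanding, f(3 + u) = u^3 + 13u^2 + 55u + 76.
All 4 nonzero coefficients of this polynomial in u are positive; hence for u > 0 the value is a sum of positive terms (the constant 76 among them).
So f is strictly positive on (3, 6); no root exists in the interval.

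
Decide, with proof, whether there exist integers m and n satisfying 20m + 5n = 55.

Since gcd(20, 5) = 5 and 55 = 5·11, Bézout's identity guarantees a solution.
Dividing through by 5 reduces the equation to 4m + 1n = 11.
The coefficient of n is 1, so setting m = 0 and n = 11 already solves it.
Check: 20·0 + 5·11 = 0 + 55 = 55. ✓

m = 0, n = 11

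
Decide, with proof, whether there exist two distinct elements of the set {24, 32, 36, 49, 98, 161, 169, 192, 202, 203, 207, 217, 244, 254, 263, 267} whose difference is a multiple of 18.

There is no such pair.

Residues mod 18: 24↦6, 32↦14, 36↦0, 49↦13, 98↦8, 161↦17, 169↦7, 192↦12, 202↦4, 203↦5, 207↦9, 217↦1, 244↦10, 254↦2, 263↦11, 267↦15.
All 16 residues are distinct, so no two elements differ by a multiple of 18.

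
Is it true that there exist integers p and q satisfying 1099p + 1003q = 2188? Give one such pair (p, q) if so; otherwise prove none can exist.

1099 and 1003 are coprime, so 1099p + 1003q ranges over all of ℤ.
Run the Euclidean algorithm on 1099 and 1003: 1099 = 1·1003 + 96, 1003 = 10·96 + 43, 96 = 2·43 + 10, 43 = 4·10 + 3, 10 = 3·3 + 1, 3 = 3·1 + 0.
Back-substituting, 1 = 10 − 3·3 = 10 − 3·(43 − 4·10) = −3·43 + 13·10 = −3·43 + 13·(96 − 2·43) = 13·96 − 29·43 = 13·96 − 29·(1003 − 10·96) = −29·1003 + 303·96 = −29·1003 + 303·(1099 − 1·1003) = 303·1099 − 332·1003; that is, 1099·303 + 1003·(-332) = 1.
Scaling by 2188 gives the particular solution (p, q) = (662964, -726416).
Shifting by a multiple of (1003, −1099) keeps it a solution: p = 662964 − 660·1003 = 984, q = -726416 + 660·1099 = -1076.
Indeed 1099·984 + 1003·(-1076) = 1081416 − 1079228 = 2188.

p = 984, q = -1076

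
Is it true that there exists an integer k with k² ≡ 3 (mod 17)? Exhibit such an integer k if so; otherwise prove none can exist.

There is no such integer.

Computing k² mod 17 for k = 0, 1, …, 8 (enough, by the symmetry k ↦ 17 − k) gives 0, 1, 4, 9, 16, 8, 2, 15, 13.
So the quadratic residues mod 17 are {0, 1, 2, 4, 8, 9, 13, 15, 16}, and 3 is not among them.
Therefore k² ≡ 3 (mod 17) has no solution.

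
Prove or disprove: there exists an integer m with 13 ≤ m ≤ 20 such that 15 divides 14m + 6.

No, no such integer m in that range exists.

The values of 14m + 6 for m = 13, 14, …, 20 are 188, 202, 216, 230, 244, 258, 272, 286; reduced mod 15 these are 8, 7, 6, 5, 4, 3, 2, 1.
Since 0 is absent from this list, 15 ∤ 14m + 6 for every m with 13 ≤ m ≤ 20.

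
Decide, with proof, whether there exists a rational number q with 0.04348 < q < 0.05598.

q = 1/18

Scale by 18: the interval becomes (0.78264, 1.00764), which contains the integer 1.
Dividing back, 0.04348 < 1/18 < 0.05598, and 1/18 is rational.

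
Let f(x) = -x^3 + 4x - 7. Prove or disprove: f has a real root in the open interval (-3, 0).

f(-3) = 8 and f(0) = -7, which have opposite signs.
Since f is a polynomial it is continuous on [-3, 0].
By the Intermediate Value Theorem, f takes the value 0 somewhere in the open interval.

Such a root exists.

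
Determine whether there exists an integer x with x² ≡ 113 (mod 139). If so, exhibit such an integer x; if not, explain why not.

x = 35

x = 35 works: 35² = 1225, and 1225 − 113 = 1112 = 8·139.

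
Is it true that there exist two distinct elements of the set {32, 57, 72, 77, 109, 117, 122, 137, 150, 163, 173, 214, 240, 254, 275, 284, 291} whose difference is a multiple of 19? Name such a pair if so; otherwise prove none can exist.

There is no such pair.

Reduce each element modulo 19: 32↦13, 57↦0, 72↦15, 77↦1, 109↦14, 117↦3, 122↦8, 137↦4, 150↦17, 163↦11, 173↦2, 214↦5, 240↦12, 254↦7, 275↦9, 284↦18, 291↦6.
All 17 residues are distinct, so no two elements differ by a multiple of 19.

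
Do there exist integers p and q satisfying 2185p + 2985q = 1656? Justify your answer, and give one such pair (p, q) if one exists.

No such integers exist.

Any value of 2185p + 2985q is a multiple of gcd(2185, 2985) = 5.
However 1656 leaves remainder 1 on division by 5.
Therefore 2185p + 2985q = 1656 has no solution in integers.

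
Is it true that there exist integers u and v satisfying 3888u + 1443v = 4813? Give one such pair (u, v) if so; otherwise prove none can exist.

No, no such integers exist.

Any value of 3888u + 1443v is a multiple of gcd(3888, 1443) = 3.
But 4813 is not a multiple of 3 (it leaves remainder 1).
Therefore 3888u + 1443v = 4813 has no solution in integers.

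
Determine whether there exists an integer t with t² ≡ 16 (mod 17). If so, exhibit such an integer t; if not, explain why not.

Take t = 13. Then 13² = 169 = 9·17 + 16, so 13² ≡ 16 (mod 17).

t = 13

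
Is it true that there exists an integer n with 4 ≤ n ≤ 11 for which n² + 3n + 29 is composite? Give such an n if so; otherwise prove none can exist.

At n = 7: 7² + 3·7 + 29 = 99 = 3·33, which is composite.

n = 7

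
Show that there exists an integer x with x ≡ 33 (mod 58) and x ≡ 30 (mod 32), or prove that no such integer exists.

No such integer exists.

Reduce both congruences modulo 2, which divides 58 and 32: they say x ≡ 33 (mod 2) and x ≡ 30 (mod 2).
But 33 mod 2 = 1 while 30 mod 2 = 0, a contradiction.
Therefore no such x exists.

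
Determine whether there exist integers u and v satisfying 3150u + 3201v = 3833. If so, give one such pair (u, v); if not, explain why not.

There are no such integers.

Any value of 3150u + 3201v is a multiple of gcd(3150, 3201) = 3.
But 3833 is not a multiple of 3 (it leaves remainder 2).
Therefore 3150u + 3201v = 3833 has no solution in integers.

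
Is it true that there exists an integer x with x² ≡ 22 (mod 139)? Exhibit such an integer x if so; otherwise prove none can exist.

There is no such integer.

139 is prime, so by Euler's criterion 22 is a square mod 139 iff 22^((139−1)/2) = 22^69 ≡ 1 (mod 139).
Squaring successively (mod 139): 22^2 = 484 ≡ 67; 22^4 ≡ 67² = 4489 ≡ 41; 22^8 ≡ 41² = 1681 ≡ 13; 22^16 ≡ 13² = 169 ≡ 30; 22^32 ≡ 30² = 900 ≡ 66; 22^64 ≡ 66² = 4356 ≡ 47.
Since 69 = 64 + 4 + 1, 22^69 ≡ 47 · 41 · 22; multiplying out mod 139: 47·41 = 1927 ≡ 120, then 120·22 = 2640 ≡ 138. Thus 22^69 ≡ 138 ≡ −1 (mod 139).
The value −1 means 22 is a non-residue modulo 139, so x² ≡ 22 (mod 139) is impossible.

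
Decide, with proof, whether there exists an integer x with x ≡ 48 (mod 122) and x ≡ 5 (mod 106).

There is no such integer.

Reduce both congruences modulo 2, which divides 122 and 106: they say x ≡ 48 (mod 2) and x ≡ 5 (mod 2).
However 48 ≡ 0 and 5 ≡ 1 (mod 2), and 0 ≠ 1.
So no integer satisfies both congruences.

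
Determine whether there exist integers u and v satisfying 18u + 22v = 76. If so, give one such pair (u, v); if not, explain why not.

u = 3, v = 1

Every value of 18u + 22v is a multiple of gcd(18, 22) = 2; since 2 ∣ 76, solutions exist.
Dividing through by 2 reduces the equation to 9u + 11v = 38.
Euclidean algorithm: 11 = 1·9 + 2, 9 = 4·2 + 1, 2 = 2·1 + 0.
Unwinding: 1 = 9 − 4·2 = 9 − 4·(11 − 1·9) = −4·11 + 5·9, i.e. 9·5 + 11·(-4) = 1.
Scaling by 38 gives the particular solution (u, v) = (190, -152).
The general solution is u = 190 + 11k, v = -152 − 9k; taking k = -17 gives the smaller pair u = 3, v = 1.
Indeed 18·3 + 22·1 = 54 + 22 = 76.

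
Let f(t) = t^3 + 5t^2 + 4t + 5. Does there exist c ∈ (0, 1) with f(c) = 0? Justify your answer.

The endpoint values f(0) = 5 and f(1) = 15 are both positive. Claim: f(t) > 0 for every t in (0, 1).
Every nonzero coefficient of f(t) = t^3 + 5t^2 + 4t + 5 is positive; for t > 0 each term then has that sign, and the constant term 5 is strictly positive.
Therefore f(t) > 0 throughout (0, 1), and f has no zero there.

No.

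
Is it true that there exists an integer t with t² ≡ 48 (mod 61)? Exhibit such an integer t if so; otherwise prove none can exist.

t = 29

t = 29 works: 29² = 841, and 841 − 48 = 793 = 13·61.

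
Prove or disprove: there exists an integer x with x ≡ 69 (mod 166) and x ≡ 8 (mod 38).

gcd(166, 38) = 2. If x ≡ 69 (mod 166) and x ≡ 8 (mod 38), then x ≡ 69 (mod 2) and x ≡ 8 (mod 2).
These are incompatible: 69 − 8 = 61 is not divisible by 2.
Hence the system has no solution.

There is no such integer.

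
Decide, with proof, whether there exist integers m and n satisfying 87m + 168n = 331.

Both 87 and 168 are divisible by gcd(87, 168) = 3, hence so is any combination 87m + 168n.
But 331 = 3·110 + 1, so 3 ∤ 331.
Hence no integers m, n satisfy the equation.

No, no such integers exist.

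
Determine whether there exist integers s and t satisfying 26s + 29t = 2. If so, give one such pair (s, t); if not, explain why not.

26 and 29 are coprime, so 26s + 29t ranges over all of ℤ.
Run the Euclidean algorithm on 29 and 26: 29 = 1·26 + 3, 26 = 8·3 + 2, 3 = 1·2 + 1, 2 = 2·1 + 0.
Working back up the chain: 1 = 3 − 1·2 = 3 − (26 − 8·3) = −26 + 9·3 = −26 + 9·(29 − 1·26) = 9·29 − 10·26. So 26·(-10) + 29·9 = 1.
Multiplying through by 2: s = (-10)·2 = -20, t = 9·2 = 18 is a solution.
Shifting by a multiple of (29, −26) keeps it a solution: s = -20 + 1·29 = 9, t = 18 − 1·26 = -8.
Check: 26·9 + 29·(-8) = 234 − 232 = 2. ✓

s = 9, t = -8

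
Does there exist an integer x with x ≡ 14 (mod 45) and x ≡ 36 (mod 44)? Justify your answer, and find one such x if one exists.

Since 45 and 44 share no common factor, CRT says the pair of congruences has a solution (unique mod 1980).
Any solution of the first congruence is x = 14 + 45t; substituting into the second, 45t ≡ 36 − 14 ≡ 22 (mod 44).
45 ≡ 1 (mod 44), so this reads 1t ≡ 22 (mod 44). So t ≡ 22 (mod 44).
With t = 22: x = 14 + 45·22 = 1004.
Indeed 1004 ≡ 14 (mod 45) and 1004 ≡ 36 (mod 44).

x = 1004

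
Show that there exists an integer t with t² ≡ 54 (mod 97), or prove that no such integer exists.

t = 32

t = 32 works: 32² = 1024, and 1024 − 54 = 970 = 10·97.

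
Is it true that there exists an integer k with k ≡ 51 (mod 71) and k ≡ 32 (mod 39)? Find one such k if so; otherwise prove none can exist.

Since 71 and 39 share no common factor, CRT says the pair of congruences has a solution (unique mod 2769).
Write k = 51 + 71t and require 51 + 71t ≡ 32 (mod 39), i.e. 71t ≡ 20 (mod 39).
71 ≡ 32 (mod 39), so this reads 32t ≡ 20 (mod 39). Invert 32 mod 39 by the Euclidean algorithm: 39 = 1·32 + 7, 32 = 4·7 + 4, 7 = 1·4 + 3, 4 = 1·3 + 1, 3 = 3·1 + 0; back-substituting, 1 = 4 − 1·3 = 4 − (7 − 1·4) = −7 + 2·4 = −7 + 2·(32 − 4·7) = 2·32 − 9·7 = 2·32 − 9·(39 − 1·32) = −9·39 + 11·32. Hence 32·11 ≡ 1, so 32⁻¹ ≡ 11 (mod 39).
Multiplying by 11: t ≡ 11·20 = 220 ≡ 25 (mod 39).
Taking t = 25 gives k = 51 + 71·25 = 1826.
Verify: 1826 = 25·71 + 51 and 1826 = 46·39 + 32. ✓

k = 1826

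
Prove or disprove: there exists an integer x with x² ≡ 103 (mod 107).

No such integer exists.

107 is prime, so by Euler's criterion 103 is a square mod 107 iff 103^((107−1)/2) = 103^53 ≡ 1 (mod 107).
Repeated squaring mod 107: 103^2 = 10609 ≡ 16; 103^4 ≡ 16² = 256 ≡ 42; 103^8 ≡ 42² = 1764 ≡ 52; 103^16 ≡ 52² = 2704 ≡ 29; 103^32 ≡ 29² = 841 ≡ 92.
Since 53 = 32 + 16 + 4 + 1, 103^53 ≡ 92 · 29 · 42 · 103; multiplying out mod 107: 92·29 = 2668 ≡ 100, then 100·42 = 4200 ≡ 27, then 27·103 = 2781 ≡ 106. Thus 103^53 ≡ 106 ≡ −1 (mod 107).
The value −1 means 103 is a non-residue modulo 107, so x² ≡ 103 (mod 107) is impossible.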